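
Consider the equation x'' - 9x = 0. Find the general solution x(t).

x = C1*exp(3*t) + C2*exp(-3*t)

Characteristic equation r² - 9 = 0 factors as (r - 3)(r + 3) = 0, so r = 3, -3.
Hence x_h = C1*exp(3*t) + C2*exp(-3*t).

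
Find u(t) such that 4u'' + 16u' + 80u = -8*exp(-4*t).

u = -exp(-4*t)/10 + C1*cos(4*t)*exp(-2*t) + C2*exp(-2*t)*sin(4*t)

Divide through by 4: u'' + 4u' + 20u = -2*exp(-4*t).
Characteristic equation r² + 4r + 20 = 0 has discriminant (4)² - 4·(20) = -64 < 0, so r = -2 ± 4i.
Hence u_h = C1*cos(4*t)*exp(-2*t) + C2*exp(-2*t)*sin(4*t).
Try u_p = A*exp(-4*t). Substituting into the equation and dividing by exp(-4*t) gives A = -1/10, so u_p = -exp(-4*t)/10.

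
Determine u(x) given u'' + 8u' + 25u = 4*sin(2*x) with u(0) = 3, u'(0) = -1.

u = -64*cos(2*x)/697 + 84*sin(2*x)/697 + 2155*cos(3*x)*exp(-4*x)/697 + 2585*exp(-4*x)*sin(3*x)/697

Characteristic equation r² + 8r + 25 = 0 has discriminant (8)² - 4·(25) = -36 < 0, so r = -4 ± 3i.
Hence u_h = C1*cos(3*x)*exp(-4*x) + C2*exp(-4*x)*sin(3*x).
Try u_p = A*cos(2*x) + B*sin(2*x). Substituting and equating the coefficients of cos(2x) and sin(2x) gives A = -64/697, B = 84/697, so u_p = -64*cos(2*x)/697 + 84*sin(2*x)/697.
General solution: u = -64*cos(2*x)/697 + 84*sin(2*x)/697 + C1*cos(3*x)*exp(-4*x) + C2*exp(-4*x)*sin(3*x).
Apply the initial conditions: u(0) = -64/697 + C1 = 3 and u'(0) = 168/697 - 4*C1 + 3*C2 = -1. Solving gives C1 = 2155/697, C2 = 2585/697.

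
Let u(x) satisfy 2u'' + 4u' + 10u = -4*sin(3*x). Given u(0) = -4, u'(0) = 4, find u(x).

u = 2*sin(3*x)/13 + 3*cos(3*x)/13 - 55*cos(2*x)*exp(-x)/13 - 9*exp(-x)*sin(2*x)/26

Divide through by 2: u'' + 2u' + 5u = -2*sin(3*x).
Characteristic equation r² + 2r + 5 = 0 has discriminant (2)² - 4·(5) = -16 < 0, so r = -1 ± 2i.
Hence u_h = C1*cos(2*x)*exp(-x) + C2*exp(-x)*sin(2*x).
Try u_p = A*cos(3*x) + B*sin(3*x). Substituting and equating the coefficients of cos(3x) and sin(3x) gives A = 3/13, B = 2/13, so u_p = 2*sin(3*x)/13 + 3*cos(3*x)/13.
General solution: u = 2*sin(3*x)/13 + 3*cos(3*x)/13 + C1*cos(2*x)*exp(-x) + C2*exp(-x)*sin(2*x).
Apply the initial conditions: u(0) = 3/13 + C1 = -4 and u'(0) = 6/13 - C1 + 2*C2 = 4. Solving gives C1 = -55/13, C2 = -9/26.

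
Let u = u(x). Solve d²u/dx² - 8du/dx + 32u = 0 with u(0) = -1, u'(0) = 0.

u = exp(4*x)*sin(4*x) - cos(4*x)*exp(4*x)

Characteristic equation r² - 8r + 32 = 0 has discriminant (-8)² - 4·(32) = -64 < 0, so r = 4 ± 4i.
Hence u_h = C1*cos(4*x)*exp(4*x) + C2*exp(4*x)*sin(4*x).
Apply the initial conditions: u(0) = C1 = -1 and u'(0) = 4*C1 + 4*C2 = 0. Solving gives C1 = -1, C2 = 1.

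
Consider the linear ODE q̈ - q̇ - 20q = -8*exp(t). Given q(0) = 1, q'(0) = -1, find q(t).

q = exp(5*t)/9 + 2*exp(t)/5 + 22*exp(-4*t)/45

Characteristic equation r² - r - 20 = 0 factors as (r - 5)(r + 4) = 0, so r = 5, -4.
Hence q_h = C1*exp(5*t) + C2*exp(-4*t).
Try q_p = A*exp(t). Substituting into the equation and dividing by exp(t) gives A = 2/5, so q_p = 2*exp(t)/5.
General solution: q = 2*exp(t)/5 + C1*exp(5*t) + C2*exp(-4*t).
Apply the initial conditions: q(0) = 2/5 + C1 + C2 = 1 and q'(0) = 2/5 - 4*C2 + 5*C1 = -1. Solving gives C1 = 1/9, C2 = 22/45.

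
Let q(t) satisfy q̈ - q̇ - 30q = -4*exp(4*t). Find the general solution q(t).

Characteristic equation r² - r - 30 = 0 factors as (r - 6)(r + 5) = 0, so r = 6, -5.
Hence q_h = C1*exp(6*t) + C2*exp(-5*t).
Try q_p = A*exp(4*t). Substituting into the equation and dividing by exp(4*t) gives A = 2/9, so q_p = 2*exp(4*t)/9.

q = 2*exp(4*t)/9 + C1*exp(6*t) + C2*exp(-5*t)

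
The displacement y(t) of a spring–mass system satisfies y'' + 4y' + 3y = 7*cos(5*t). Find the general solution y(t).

y = -77*cos(5*t)/442 + 35*sin(5*t)/221 + C1*exp(-3*t) + C2*exp(-t)

Characteristic equation r² + 4r + 3 = 0 factors as (r + 3)(r + 1) = 0, so r = -3, -1.
Hence y_h = C1*exp(-3*t) + C2*exp(-t).
Try y_p = A*cos(5*t) + B*sin(5*t). Substituting and equating the coefficients of cos(5t) and sin(5t) gives A = -77/442, B = 35/221, so y_p = -77*cos(5*t)/442 + 35*sin(5*t)/221.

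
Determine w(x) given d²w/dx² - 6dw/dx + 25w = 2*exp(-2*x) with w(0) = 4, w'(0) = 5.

w = 2*exp(-2*x)/41 - 277*exp(3*x)*sin(4*x)/164 + 162*cos(4*x)*exp(3*x)/41

Characteristic equation r² - 6r + 25 = 0 has discriminant (-6)² - 4·(25) = -64 < 0, so r = 3 ± 4i.
Hence w_h = C1*cos(4*x)*exp(3*x) + C2*exp(3*x)*sin(4*x).
Try w_p = A*exp(-2*x). Substituting into the equation and dividing by exp(-2*x) gives A = 2/41, so w_p = 2*exp(-2*x)/41.
General solution: w = 2*exp(-2*x)/41 + C1*cos(4*x)*exp(3*x) + C2*exp(3*x)*sin(4*x).
Apply the initial conditions: w(0) = 2/41 + C1 = 4 and w'(0) = -4/41 + 3*C1 + 4*C2 = 5. Solving gives C1 = 162/41, C2 = -277/164.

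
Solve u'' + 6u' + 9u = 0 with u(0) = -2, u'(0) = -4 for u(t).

Characteristic equation r² + 6r + 9 = 0 has discriminant (6)² - 4·(9) = 0, so r = -3 is a repeated root.
Hence u_h = (C1 + C2*t)*exp(-3*t).
Apply the initial conditions: u(0) = C1 = -2 and u'(0) = C2 - 3*C1 = -4. Solving gives C1 = -2, C2 = -10.

u = -2*exp(-3*t) - 10*t*exp(-3*t)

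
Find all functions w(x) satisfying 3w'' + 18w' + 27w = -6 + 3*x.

Divide through by 3: w'' + 6w' + 9w = -2 + x.
Characteristic equation r² + 6r + 9 = 0 has discriminant (6)² - 4·(9) = 0, so r = -3 is a repeated root.
Hence w_h = (C1 + C2*x)*exp(-3*x).
For the particular solution try w_p = A0 + A1*x. Substituting and matching coefficients of each power of x gives A0 = -8/27, A1 = 1/9, so w_p = -8/27 + x/9.

w = -8/27 + x/9 + C1*exp(-3*x) + C2*x*exp(-3*x)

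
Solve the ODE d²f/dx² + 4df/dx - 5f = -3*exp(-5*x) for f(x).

f = C1*exp(-5*x) + C2*exp(x) + x*exp(-5*x)/2

Characteristic equation r² + 4r - 5 = 0 factors as (r + 5)(r - 1) = 0, so r = -5, 1.
Hence f_h = C1*exp(-5*x) + C2*exp(x).
Since exp(-5*x) solves the homogeneous equation (r = -5 is a root of multiplicity 1), multiply the trial by x. Try f_p = A*x*exp(-5*x). Substituting into the equation and dividing by exp(-5*x) gives A = 1/2, so f_p = x*exp(-5*x)/2.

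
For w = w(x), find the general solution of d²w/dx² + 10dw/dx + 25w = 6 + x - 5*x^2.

w = 22/125 - x**2/5 + x/5 + C1*exp(-5*x) + C2*x*exp(-5*x)

Characteristic equation r² + 10r + 25 = 0 has discriminant (10)² - 4·(25) = 0, so r = -5 is a repeated root.
Hence w_h = (C1 + C2*x)*exp(-5*x).
For the particular solution try w_p = A0 + A1*x + A2*x^2. Substituting and matching coefficients of each power of x gives A0 = 22/125, A1 = 1/5, A2 = -1/5, so w_p = 22/125 - x^2/5 + x/5.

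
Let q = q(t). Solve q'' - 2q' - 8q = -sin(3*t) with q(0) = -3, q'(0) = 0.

Characteristic equation r² - 2r - 8 = 0 factors as (r - 4)(r + 2) = 0, so r = 4, -2.
Hence q_h = C1*exp(4*t) + C2*exp(-2*t).
Try q_p = A*cos(3*t) + B*sin(3*t). Substituting and equating the coefficients of cos(3t) and sin(3t) gives A = -6/325, B = 17/325, so q_p = -6*cos(3*t)/325 + 17*sin(3*t)/325.
General solution: q = -6*cos(3*t)/325 + 17*sin(3*t)/325 + C1*exp(4*t) + C2*exp(-2*t).
Apply the initial conditions: q(0) = -6/325 + C1 + C2 = -3 and q'(0) = 51/325 - 2*C2 + 4*C1 = 0. Solving gives C1 = -51/50, C2 = -51/26.

q = -51*exp(-2*t)/26 - 51*exp(4*t)/50 - 6*cos(3*t)/325 + 17*sin(3*t)/325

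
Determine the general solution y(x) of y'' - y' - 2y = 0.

y = C1*exp(-x) + C2*exp(2*x)

Characteristic equation r² - r - 2 = 0 factors as (r + 1)(r - 2) = 0, so r = -1, 2.
Hence y_h = C1*exp(-x) + C2*exp(2*x).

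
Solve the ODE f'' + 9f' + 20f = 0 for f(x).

Characteristic equation r² + 9r + 20 = 0 factors as (r + 4)(r + 5) = 0, so r = -4, -5.
Hence f_h = C1*exp(-4*x) + C2*exp(-5*x).

f = C1*exp(-4*x) + C2*exp(-5*x)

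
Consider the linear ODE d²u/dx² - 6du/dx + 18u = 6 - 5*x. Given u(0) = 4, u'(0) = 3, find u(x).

u = 13/54 - 5*x/18 - 8*exp(3*x)*sin(3*x)/3 + 203*cos(3*x)*exp(3*x)/54

Characteristic equation r² - 6r + 18 = 0 has discriminant (-6)² - 4·(18) = -36 < 0, so r = 3 ± 3i.
Hence u_h = C1*cos(3*x)*exp(3*x) + C2*exp(3*x)*sin(3*x).
For the particular solution try u_p = A0 + A1*x. Substituting and matching coefficients of each power of x gives A0 = 13/54, A1 = -5/18, so u_p = 13/54 - 5*x/18.
General solution: u = 13/54 - 5*x/18 + C1*cos(3*x)*exp(3*x) + C2*exp(3*x)*sin(3*x).
Apply the initial conditions: u(0) = 13/54 + C1 = 4 and u'(0) = -5/18 + 3*C1 + 3*C2 = 3. Solving gives C1 = 203/54, C2 = -8/3.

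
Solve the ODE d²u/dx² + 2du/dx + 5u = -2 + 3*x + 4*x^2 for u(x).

u = -88/125 - x/25 + 4*x**2/5 + C1*cos(2*x)*exp(-x) + C2*exp(-x)*sin(2*x)

Characteristic equation r² + 2r + 5 = 0 has discriminant (2)² - 4·(5) = -16 < 0, so r = -1 ± 2i.
Hence u_h = C1*cos(2*x)*exp(-x) + C2*exp(-x)*sin(2*x).
For the particular solution try u_p = A0 + A1*x + A2*x^2. Substituting and matching coefficients of each power of x gives A0 = -88/125, A1 = -1/25, A2 = 4/5, so u_p = -88/125 - x/25 + 4*x^2/5.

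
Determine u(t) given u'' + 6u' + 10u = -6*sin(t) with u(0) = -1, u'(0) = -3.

u = -6*sin(t)/13 + 4*cos(t)/13 - 84*exp(-3*t)*sin(t)/13 - 17*cos(t)*exp(-3*t)/13

Characteristic equation r² + 6r + 10 = 0 has discriminant (6)² - 4·(10) = -4 < 0, so r = -3 ± i.
Hence u_h = C1*cos(t)*exp(-3*t) + C2*exp(-3*t)*sin(t).
Try u_p = A*cos(t) + B*sin(t). Substituting and equating the coefficients of cos(t) and sin(t) gives A = 4/13, B = -6/13, so u_p = -6*sin(t)/13 + 4*cos(t)/13.
General solution: u = -6*sin(t)/13 + 4*cos(t)/13 + C1*cos(t)*exp(-3*t) + C2*exp(-3*t)*sin(t).
Apply the initial conditions: u(0) = 4/13 + C1 = -1 and u'(0) = -6/13 + C2 - 3*C1 = -3. Solving gives C1 = -17/13, C2 = -84/13.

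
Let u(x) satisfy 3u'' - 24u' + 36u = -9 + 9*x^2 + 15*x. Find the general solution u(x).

u = 5/24 + x**2/4 + 3*x/4 + C1*exp(2*x) + C2*exp(6*x)

Divide through by 3: u'' - 8u' + 12u = -3 + 3*x^2 + 5*x.
Characteristic equation r² - 8r + 12 = 0 factors as (r - 2)(r - 6) = 0, so r = 2, 6.
Hence u_h = C1*exp(2*x) + C2*exp(6*x).
For the particular solution try u_p = A0 + A1*x + A2*x^2. Substituting and matching coefficients of each power of x gives A0 = 5/24, A1 = 3/4, A2 = 1/4, so u_p = 5/24 + x^2/4 + 3*x/4.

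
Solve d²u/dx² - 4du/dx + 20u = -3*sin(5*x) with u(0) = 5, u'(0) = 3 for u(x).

Characteristic equation r² - 4r + 20 = 0 has discriminant (-4)² - 4·(20) = -64 < 0, so r = 2 ± 4i.
Hence u_h = C1*cos(4*x)*exp(2*x) + C2*exp(2*x)*sin(4*x).
Try u_p = A*cos(5*x) + B*sin(5*x). Substituting and equating the coefficients of cos(5x) and sin(5x) gives A = -12/85, B = 3/85, so u_p = -12*cos(5*x)/85 + 3*sin(5*x)/85.
General solution: u = -12*cos(5*x)/85 + 3*sin(5*x)/85 + C1*cos(4*x)*exp(2*x) + C2*exp(2*x)*sin(4*x).
Apply the initial conditions: u(0) = -12/85 + C1 = 5 and u'(0) = 3/17 + 2*C1 + 4*C2 = 3. Solving gives C1 = 437/85, C2 = -317/170.

u = -12*cos(5*x)/85 + 3*sin(5*x)/85 - 317*exp(2*x)*sin(4*x)/170 + 437*cos(4*x)*exp(2*x)/85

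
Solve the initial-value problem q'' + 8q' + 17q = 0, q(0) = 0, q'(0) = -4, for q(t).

q = -4*exp(-4*t)*sin(t)

Characteristic equation r² + 8r + 17 = 0 has discriminant (8)² - 4·(17) = -4 < 0, so r = -4 ± i.
Hence q_h = C1*cos(t)*exp(-4*t) + C2*exp(-4*t)*sin(t).
Apply the initial conditions: q(0) = C1 = 0 and q'(0) = C2 - 4*C1 = -4. Solving gives C1 = 0, C2 = -4.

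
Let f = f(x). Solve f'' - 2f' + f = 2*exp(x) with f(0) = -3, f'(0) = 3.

Characteristic equation r² - 2r + 1 = 0 has discriminant (-2)² - 4·(1) = 0, so r = 1 is a repeated root.
Hence f_h = (C1 + C2*x)*exp(x).
Since exp(x) solves the homogeneous equation (r = 1 is a root of multiplicity 2), multiply the trial by x^2. Try f_p = A*x^2*exp(x). Substituting into the equation and dividing by exp(x) gives A = 1, so f_p = x^2*exp(x).
General solution: f = C1*exp(x) + x^2*exp(x) + C2*x*exp(x).
Apply the initial conditions: f(0) = C1 = -3 and f'(0) = C1 + C2 = 3. Solving gives C1 = -3, C2 = 6.

f = -3*exp(x) + x**2*exp(x) + 6*x*exp(x)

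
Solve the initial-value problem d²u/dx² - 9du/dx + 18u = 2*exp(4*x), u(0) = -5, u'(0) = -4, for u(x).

u = -exp(4*x) - 8*exp(3*x) + 4*exp(6*x)

Characteristic equation r² - 9r + 18 = 0 factors as (r - 3)(r - 6) = 0, so r = 3, 6.
Hence u_h = C1*exp(3*x) + C2*exp(6*x).
Try u_p = A*exp(4*x). Substituting into the equation and dividing by exp(4*x) gives A = -1, so u_p = -exp(4*x).
General solution: u = -exp(4*x) + C1*exp(3*x) + C2*exp(6*x).
Apply the initial conditions: u(0) = -1 + C1 + C2 = -5 and u'(0) = -4 + 3*C1 + 6*C2 = -4. Solving gives C1 = -8, C2 = 4.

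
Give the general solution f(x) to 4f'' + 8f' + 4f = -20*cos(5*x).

f = -25*sin(5*x)/338 + 30*cos(5*x)/169 + C1*exp(-x) + C2*x*exp(-x)

Divide through by 4: f'' + 2f' + f = -5*cos(5*x).
Characteristic equation r² + 2r + 1 = 0 has discriminant (2)² - 4·(1) = 0, so r = -1 is a repeated root.
Hence f_h = (C1 + C2*x)*exp(-x).
Try f_p = A*cos(5*x) + B*sin(5*x). Substituting and equating the coefficients of cos(5x) and sin(5x) gives A = 30/169, B = -25/338, so f_p = -25*sin(5*x)/338 + 30*cos(5*x)/169.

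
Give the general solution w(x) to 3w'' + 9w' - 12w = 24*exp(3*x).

w = 4*exp(3*x)/7 + C1*exp(-4*x) + C2*exp(x)

Divide through by 3: w'' + 3w' - 4w = 8*exp(3*x).
Characteristic equation r² + 3r - 4 = 0 factors as (r + 4)(r - 1) = 0, so r = -4, 1.
Hence w_h = C1*exp(-4*x) + C2*exp(x).
Try w_p = A*exp(3*x). Substituting into the equation and dividing by exp(3*x) gives A = 4/7, so w_p = 4*exp(3*x)/7.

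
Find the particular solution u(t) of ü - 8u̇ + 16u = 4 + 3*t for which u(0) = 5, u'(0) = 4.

u = 11/32 + 3*t/16 + 149*exp(4*t)/32 - 237*t*exp(4*t)/16

Characteristic equation r² - 8r + 16 = 0 has discriminant (-8)² - 4·(16) = 0, so r = 4 is a repeated root.
Hence u_h = (C1 + C2*t)*exp(4*t).
For the particular solution try u_p = A0 + A1*t. Substituting and matching coefficients of each power of t gives A0 = 11/32, A1 = 3/16, so u_p = 11/32 + 3*t/16.
General solution: u = 11/32 + 3*t/16 + C1*exp(4*t) + C2*t*exp(4*t).
Apply the initial conditions: u(0) = 11/32 + C1 = 5 and u'(0) = 3/16 + C2 + 4*C1 = 4. Solving gives C1 = 149/32, C2 = -237/16.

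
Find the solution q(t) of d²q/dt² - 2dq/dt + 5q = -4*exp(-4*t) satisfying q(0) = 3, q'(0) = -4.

Characteristic equation r² - 2r + 5 = 0 has discriminant (-2)² - 4·(5) = -16 < 0, so r = 1 ± 2i.
Hence q_h = C1*cos(2*t)*exp(t) + C2*exp(t)*sin(2*t).
Try q_p = A*exp(-4*t). Substituting into the equation and dividing by exp(-4*t) gives A = -4/29, so q_p = -4*exp(-4*t)/29.
General solution: q = -4*exp(-4*t)/29 + C1*cos(2*t)*exp(t) + C2*exp(t)*sin(2*t).
Apply the initial conditions: q(0) = -4/29 + C1 = 3 and q'(0) = 16/29 + C1 + 2*C2 = -4. Solving gives C1 = 91/29, C2 = -223/58.

q = -4*exp(-4*t)/29 - 223*exp(t)*sin(2*t)/58 + 91*cos(2*t)*exp(t)/29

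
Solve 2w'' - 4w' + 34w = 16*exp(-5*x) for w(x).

Divide through by 2: w'' - 2w' + 17w = 8*exp(-5*x).
Characteristic equation r² - 2r + 17 = 0 has discriminant (-2)² - 4·(17) = -64 < 0, so r = 1 ± 4i.
Hence w_h = C1*cos(4*x)*exp(x) + C2*exp(x)*sin(4*x).
Try w_p = A*exp(-5*x). Substituting into the equation and dividing by exp(-5*x) gives A = 2/13, so w_p = 2*exp(-5*x)/13.

w = 2*exp(-5*x)/13 + C1*cos(4*x)*exp(x) + C2*exp(x)*sin(4*x)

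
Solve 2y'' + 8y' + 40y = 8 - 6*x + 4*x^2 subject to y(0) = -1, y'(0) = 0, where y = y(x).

y = 57/250 - 19*x/100 + x**2/10 - 1133*exp(-2*x)*sin(4*x)/2000 - 307*cos(4*x)*exp(-2*x)/250

Divide through by 2: y'' + 4y' + 20y = 4 - 3*x + 2*x^2.
Characteristic equation r² + 4r + 20 = 0 has discriminant (4)² - 4·(20) = -64 < 0, so r = -2 ± 4i.
Hence y_h = C1*cos(4*x)*exp(-2*x) + C2*exp(-2*x)*sin(4*x).
For the particular solution try y_p = A0 + A1*x + A2*x^2. Substituting and matching coefficients of each power of x gives A0 = 57/250, A1 = -19/100, A2 = 1/10, so y_p = 57/250 - 19*x/100 + x^2/10.
General solution: y = 57/250 - 19*x/100 + x^2/10 + C1*cos(4*x)*exp(-2*x) + C2*exp(-2*x)*sin(4*x).
Apply the initial conditions: y(0) = 57/250 + C1 = -1 and y'(0) = -19/100 - 2*C1 + 4*C2 = 0. Solving gives C1 = -307/250, C2 = -1133/2000.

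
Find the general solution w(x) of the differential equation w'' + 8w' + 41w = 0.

w = C1*cos(5*x)*exp(-4*x) + C2*exp(-4*x)*sin(5*x)

Characteristic equation r² + 8r + 41 = 0 has discriminant (8)² - 4·(41) = -100 < 0, so r = -4 ± 5i.
Hence w_h = C1*cos(5*x)*exp(-4*x) + C2*exp(-4*x)*sin(5*x).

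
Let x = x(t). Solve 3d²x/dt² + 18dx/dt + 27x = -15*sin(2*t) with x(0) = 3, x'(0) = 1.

Divide through by 3: x'' + 6x' + 9x = -5*sin(2*t).
Characteristic equation r² + 6r + 9 = 0 has discriminant (6)² - 4·(9) = 0, so r = -3 is a repeated root.
Hence x_h = (C1 + C2*t)*exp(-3*t).
Try x_p = A*cos(2*t) + B*sin(2*t). Substituting and equating the coefficients of cos(2t) and sin(2t) gives A = 60/169, B = -25/169, so x_p = -25*sin(2*t)/169 + 60*cos(2*t)/169.
General solution: x = -25*sin(2*t)/169 + 60*cos(2*t)/169 + C1*exp(-3*t) + C2*t*exp(-3*t).
Apply the initial conditions: x(0) = 60/169 + C1 = 3 and x'(0) = -50/169 + C2 - 3*C1 = 1. Solving gives C1 = 447/169, C2 = 120/13.

x = -25*sin(2*t)/169 + 60*cos(2*t)/169 + 447*exp(-3*t)/169 + 120*t*exp(-3*t)/13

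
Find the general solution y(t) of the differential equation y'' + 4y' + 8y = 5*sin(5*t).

Characteristic equation r² + 4r + 8 = 0 has discriminant (4)² - 4·(8) = -16 < 0, so r = -2 ± 2i.
Hence y_h = C1*cos(2*t)*exp(-2*t) + C2*exp(-2*t)*sin(2*t).
Try y_p = A*cos(5*t) + B*sin(5*t). Substituting and equating the coefficients of cos(5t) and sin(5t) gives A = -100/689, B = -85/689, so y_p = -100*cos(5*t)/689 - 85*sin(5*t)/689.

y = -100*cos(5*t)/689 - 85*sin(5*t)/689 + C1*cos(2*t)*exp(-2*t) + C2*exp(-2*t)*sin(2*t)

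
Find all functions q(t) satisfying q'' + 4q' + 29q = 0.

q = C1*cos(5*t)*exp(-2*t) + C2*exp(-2*t)*sin(5*t)

Characteristic equation r² + 4r + 29 = 0 has discriminant (4)² - 4·(29) = -100 < 0, so r = -2 ± 5i.
Hence q_h = C1*cos(5*t)*exp(-2*t) + C2*exp(-2*t)*sin(5*t).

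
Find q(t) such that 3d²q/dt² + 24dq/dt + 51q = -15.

Divide through by 3: q'' + 8q' + 17q = -5.
Characteristic equation r² + 8r + 17 = 0 has discriminant (8)² - 4·(17) = -4 < 0, so r = -4 ± i.
Hence q_h = C1*cos(t)*exp(-4*t) + C2*exp(-4*t)*sin(t).
For the particular solution try q_p = A0. Substituting and matching coefficients of each power of t gives A0 = -5/17, so q_p = -5/17.

q = -5/17 + C1*cos(t)*exp(-4*t) + C2*exp(-4*t)*sin(t)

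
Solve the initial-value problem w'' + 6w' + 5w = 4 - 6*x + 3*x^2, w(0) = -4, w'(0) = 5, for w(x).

w = 466/125 - 66*x/25 - 31*exp(-x)/4 + 3*x**2/5 + 11*exp(-5*x)/500

Characteristic equation r² + 6r + 5 = 0 factors as (r + 5)(r + 1) = 0, so r = -5, -1.
Hence w_h = C1*exp(-5*x) + C2*exp(-x).
For the particular solution try w_p = A0 + A1*x + A2*x^2. Substituting and matching coefficients of each power of x gives A0 = 466/125, A1 = -66/25, A2 = 3/5, so w_p = 466/125 - 66*x/25 + 3*x^2/5.
General solution: w = 466/125 - 66*x/25 + 3*x^2/5 + C1*exp(-5*x) + C2*exp(-x).
Apply the initial conditions: w(0) = 466/125 + C1 + C2 = -4 and w'(0) = -66/25 - C2 - 5*C1 = 5. Solving gives C1 = 11/500, C2 = -31/4.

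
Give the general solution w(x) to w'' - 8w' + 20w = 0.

w = C1*cos(2*x)*exp(4*x) + C2*exp(4*x)*sin(2*x)

Characteristic equation r² - 8r + 20 = 0 has discriminant (-8)² - 4·(20) = -16 < 0, so r = 4 ± 2i.
Hence w_h = C1*cos(2*x)*exp(4*x) + C2*exp(4*x)*sin(2*x).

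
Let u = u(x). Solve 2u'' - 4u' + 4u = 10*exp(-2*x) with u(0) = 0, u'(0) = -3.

u = exp(-2*x)/2 - 3*exp(x)*sin(x)/2 - cos(x)*exp(x)/2

Divide through by 2: u'' - 2u' + 2u = 5*exp(-2*x).
Characteristic equation r² - 2r + 2 = 0 has discriminant (-2)² - 4·(2) = -4 < 0, so r = 1 ± i.
Hence u_h = C1*cos(x)*exp(x) + C2*exp(x)*sin(x).
Try u_p = A*exp(-2*x). Substituting into the equation and dividing by exp(-2*x) gives A = 1/2, so u_p = exp(-2*x)/2.
General solution: u = exp(-2*x)/2 + C1*cos(x)*exp(x) + C2*exp(x)*sin(x).
Apply the initial conditions: u(0) = 1/2 + C1 = 0 and u'(0) = -1 + C1 + C2 = -3. Solving gives C1 = -1/2, C2 = -3/2.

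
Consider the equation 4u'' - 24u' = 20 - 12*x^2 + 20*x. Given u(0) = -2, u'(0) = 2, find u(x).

Divide through by 4: u'' - 6u' = 5 - 3*x^2 + 5*x.
Characteristic equation r² - 6r = 0 factors as (r - 6)r = 0, so r = 6, 0.
Hence u_h = C1*exp(6*x) + C2.
Since 0 is a characteristic root (multiplicity 1), multiply the polynomial trial by x: try u_p = x*(A0 + A1*x + A2*x^2). Substituting and matching coefficients of each power of x gives A0 = -17/18, A1 = -1/3, A2 = 1/6, so u_p = -17*x/18 - x^2/3 + x^3/6.
General solution: u = C2 - 17*x/18 - x^2/3 + x^3/6 + C1*exp(6*x).
Apply the initial conditions: u(0) = C1 + C2 = -2 and u'(0) = -17/18 + 6*C1 = 2. Solving gives C1 = 53/108, C2 = -269/108.

u = -269/108 - 17*x/18 - x**2/3 + x**3/6 + 53*exp(6*x)/108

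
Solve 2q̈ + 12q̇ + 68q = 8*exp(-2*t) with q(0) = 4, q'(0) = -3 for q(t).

q = 2*exp(-2*t)/13 + 23*exp(-3*t)*sin(5*t)/13 + 50*cos(5*t)*exp(-3*t)/13

Divide through by 2: q'' + 6q' + 34q = 4*exp(-2*t).
Characteristic equation r² + 6r + 34 = 0 has discriminant (6)² - 4·(34) = -100 < 0, so r = -3 ± 5i.
Hence q_h = C1*cos(5*t)*exp(-3*t) + C2*exp(-3*t)*sin(5*t).
Try q_p = A*exp(-2*t). Substituting into the equation and dividing by exp(-2*t) gives A = 2/13, so q_p = 2*exp(-2*t)/13.
General solution: q = 2*exp(-2*t)/13 + C1*cos(5*t)*exp(-3*t) + C2*exp(-3*t)*sin(5*t).
Apply the initial conditions: q(0) = 2/13 + C1 = 4 and q'(0) = -4/13 - 3*C1 + 5*C2 = -3. Solving gives C1 = 50/13, C2 = 23/13.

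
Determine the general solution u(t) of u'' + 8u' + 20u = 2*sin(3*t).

u = -48*cos(3*t)/697 + 22*sin(3*t)/697 + C1*cos(2*t)*exp(-4*t) + C2*exp(-4*t)*sin(2*t)

Characteristic equation r² + 8r + 20 = 0 has discriminant (8)² - 4·(20) = -16 < 0, so r = -4 ± 2i.
Hence u_h = C1*cos(2*t)*exp(-4*t) + C2*exp(-4*t)*sin(2*t).
Try u_p = A*cos(3*t) + B*sin(3*t). Substituting and equating the coefficients of cos(3t) and sin(3t) gives A = -48/697, B = 22/697, so u_p = -48*cos(3*t)/697 + 22*sin(3*t)/697.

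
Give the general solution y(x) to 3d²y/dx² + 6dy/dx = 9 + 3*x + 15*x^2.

Divide through by 3: y'' + 2y' = 3 + x + 5*x^2.
Characteristic equation r² + 2r = 0 factors as (r + 2)r = 0, so r = -2, 0.
Hence y_h = C1*exp(-2*x) + C2.
Since 0 is a characteristic root (multiplicity 1), multiply the polynomial trial by x: try y_p = x*(A0 + A1*x + A2*x^2). Substituting and matching coefficients of each power of x gives A0 = 5/2, A1 = -1, A2 = 5/6, so y_p = -x^2 + 5*x/2 + 5*x^3/6.

y = C2 - x**2 + 5*x/2 + 5*x**3/6 + C1*exp(-2*x)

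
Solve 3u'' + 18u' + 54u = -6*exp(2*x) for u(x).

Divide through by 3: u'' + 6u' + 18u = -2*exp(2*x).
Characteristic equation r² + 6r + 18 = 0 has discriminant (6)² - 4·(18) = -36 < 0, so r = -3 ± 3i.
Hence u_h = C1*cos(3*x)*exp(-3*x) + C2*exp(-3*x)*sin(3*x).
Try u_p = A*exp(2*x). Substituting into the equation and dividing by exp(2*x) gives A = -1/17, so u_p = -exp(2*x)/17.

u = -exp(2*x)/17 + C1*cos(3*x)*exp(-3*x) + C2*exp(-3*x)*sin(3*x)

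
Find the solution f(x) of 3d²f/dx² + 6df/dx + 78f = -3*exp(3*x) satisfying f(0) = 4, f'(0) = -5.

Divide through by 3: f'' + 2f' + 26f = -exp(3*x).
Characteristic equation r² + 2r + 26 = 0 has discriminant (2)² - 4·(26) = -100 < 0, so r = -1 ± 5i.
Hence f_h = C1*cos(5*x)*exp(-x) + C2*exp(-x)*sin(5*x).
Try f_p = A*exp(3*x). Substituting into the equation and dividing by exp(3*x) gives A = -1/41, so f_p = -exp(3*x)/41.
General solution: f = -exp(3*x)/41 + C1*cos(5*x)*exp(-x) + C2*exp(-x)*sin(5*x).
Apply the initial conditions: f(0) = -1/41 + C1 = 4 and f'(0) = -3/41 - C1 + 5*C2 = -5. Solving gives C1 = 165/41, C2 = -37/205.

f = -exp(3*x)/41 - 37*exp(-x)*sin(5*x)/205 + 165*cos(5*x)*exp(-x)/41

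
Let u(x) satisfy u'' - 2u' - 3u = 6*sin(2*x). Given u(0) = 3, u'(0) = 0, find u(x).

u = -42*sin(2*x)/65 + 24*cos(2*x)/65 + 33*exp(-x)/20 + 51*exp(3*x)/52

Characteristic equation r² - 2r - 3 = 0 factors as (r - 3)(r + 1) = 0, so r = 3, -1.
Hence u_h = C1*exp(3*x) + C2*exp(-x).
Try u_p = A*cos(2*x) + B*sin(2*x). Substituting and equating the coefficients of cos(2x) and sin(2x) gives A = 24/65, B = -42/65, so u_p = -42*sin(2*x)/65 + 24*cos(2*x)/65.
General solution: u = -42*sin(2*x)/65 + 24*cos(2*x)/65 + C1*exp(3*x) + C2*exp(-x).
Apply the initial conditions: u(0) = 24/65 + C1 + C2 = 3 and u'(0) = -84/65 - C2 + 3*C1 = 0. Solving gives C1 = 51/52, C2 = 33/20.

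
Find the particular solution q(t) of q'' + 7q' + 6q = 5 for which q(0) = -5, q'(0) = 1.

Characteristic equation r² + 7r + 6 = 0 factors as (r + 6)(r + 1) = 0, so r = -6, -1.
Hence q_h = C1*exp(-6*t) + C2*exp(-t).
For the particular solution try q_p = A0. Substituting and matching coefficients of each power of t gives A0 = 5/6, so q_p = 5/6.
General solution: q = 5/6 + C1*exp(-6*t) + C2*exp(-t).
Apply the initial conditions: q(0) = 5/6 + C1 + C2 = -5 and q'(0) = -C2 - 6*C1 = 1. Solving gives C1 = 29/30, C2 = -34/5.

q = 5/6 - 34*exp(-t)/5 + 29*exp(-6*t)/30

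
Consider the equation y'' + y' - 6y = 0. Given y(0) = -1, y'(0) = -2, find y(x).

y = -exp(2*x)

Characteristic equation r² + r - 6 = 0 factors as (r + 3)(r - 2) = 0, so r = -3, 2.
Hence y_h = C1*exp(-3*x) + C2*exp(2*x).
Apply the initial conditions: y(0) = C1 + C2 = -1 and y'(0) = -3*C1 + 2*C2 = -2. Solving gives C1 = 0, C2 = -1.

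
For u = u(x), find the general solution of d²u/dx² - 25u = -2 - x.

Characteristic equation r² - 25 = 0 factors as (r - 5)(r + 5) = 0, so r = 5, -5.
Hence u_h = C1*exp(5*x) + C2*exp(-5*x).
For the particular solution try u_p = A0 + A1*x. Substituting and matching coefficients of each power of x gives A0 = 2/25, A1 = 1/25, so u_p = 2/25 + x/25.

u = 2/25 + x/25 + C1*exp(5*x) + C2*exp(-5*x)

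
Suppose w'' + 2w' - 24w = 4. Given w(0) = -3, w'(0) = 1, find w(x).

Characteristic equation r² + 2r - 24 = 0 factors as (r + 6)(r - 4) = 0, so r = -6, 4.
Hence w_h = C1*exp(-6*x) + C2*exp(4*x).
For the particular solution try w_p = A0. Substituting and matching coefficients of each power of x gives A0 = -1/6, so w_p = -1/6.
General solution: w = -1/6 + C1*exp(-6*x) + C2*exp(4*x).
Apply the initial conditions: w(0) = -1/6 + C1 + C2 = -3 and w'(0) = -6*C1 + 4*C2 = 1. Solving gives C1 = -37/30, C2 = -8/5.

w = -1/6 - 37*exp(-6*x)/30 - 8*exp(4*x)/5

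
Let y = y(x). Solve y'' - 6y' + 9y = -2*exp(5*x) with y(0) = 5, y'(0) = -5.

Characteristic equation r² - 6r + 9 = 0 has discriminant (-6)² - 4·(9) = 0, so r = 3 is a repeated root.
Hence y_h = (C1 + C2*x)*exp(3*x).
Try y_p = A*exp(5*x). Substituting into the equation and dividing by exp(5*x) gives A = -1/2, so y_p = -exp(5*x)/2.
General solution: y = -exp(5*x)/2 + C1*exp(3*x) + C2*x*exp(3*x).
Apply the initial conditions: y(0) = -1/2 + C1 = 5 and y'(0) = -5/2 + C2 + 3*C1 = -5. Solving gives C1 = 11/2, C2 = -19.

y = -exp(5*x)/2 + 11*exp(3*x)/2 - 19*x*exp(3*x)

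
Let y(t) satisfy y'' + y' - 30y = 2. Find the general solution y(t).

Characteristic equation r² + r - 30 = 0 factors as (r - 5)(r + 6) = 0, so r = 5, -6.
Hence y_h = C1*exp(5*t) + C2*exp(-6*t).
For the particular solution try y_p = A0. Substituting and matching coefficients of each power of t gives A0 = -1/15, so y_p = -1/15.

y = -1/15 + C1*exp(5*t) + C2*exp(-6*t)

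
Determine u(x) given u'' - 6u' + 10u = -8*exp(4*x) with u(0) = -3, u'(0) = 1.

Characteristic equation r² - 6r + 10 = 0 has discriminant (-6)² - 4·(10) = -4 < 0, so r = 3 ± i.
Hence u_h = C1*cos(x)*exp(3*x) + C2*exp(3*x)*sin(x).
Try u_p = A*exp(4*x). Substituting into the equation and dividing by exp(4*x) gives A = -4, so u_p = -4*exp(4*x).
General solution: u = -4*exp(4*x) + C1*cos(x)*exp(3*x) + C2*exp(3*x)*sin(x).
Apply the initial conditions: u(0) = -4 + C1 = -3 and u'(0) = -16 + C2 + 3*C1 = 1. Solving gives C1 = 1, C2 = 14.

u = -4*exp(4*x) + cos(x)*exp(3*x) + 14*exp(3*x)*sin(x)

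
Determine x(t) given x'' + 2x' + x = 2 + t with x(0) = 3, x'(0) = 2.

Characteristic equation r² + 2r + 1 = 0 has discriminant (2)² - 4·(1) = 0, so r = -1 is a repeated root.
Hence x_h = (C1 + C2*t)*exp(-t).
For the particular solution try x_p = A0 + A1*t. Substituting and matching coefficients of each power of t gives A0 = 0, A1 = 1, so x_p = t.
General solution: x = t + C1*exp(-t) + C2*t*exp(-t).
Apply the initial conditions: x(0) = C1 = 3 and x'(0) = 1 + C2 - C1 = 2. Solving gives C1 = 3, C2 = 4.

x = t + 3*exp(-t) + 4*t*exp(-t)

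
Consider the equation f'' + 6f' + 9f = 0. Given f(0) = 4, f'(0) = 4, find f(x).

f = 4*exp(-3*x) + 16*x*exp(-3*x)

Characteristic equation r² + 6r + 9 = 0 has discriminant (6)² - 4·(9) = 0, so r = -3 is a repeated root.
Hence f_h = (C1 + C2*x)*exp(-3*x).
Apply the initial conditions: f(0) = C1 = 4 and f'(0) = C2 - 3*C1 = 4. Solving gives C1 = 4, C2 = 16.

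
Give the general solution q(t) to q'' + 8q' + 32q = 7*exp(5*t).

q = 7*exp(5*t)/97 + C1*cos(4*t)*exp(-4*t) + C2*exp(-4*t)*sin(4*t)

Characteristic equation r² + 8r + 32 = 0 has discriminant (8)² - 4·(32) = -64 < 0, so r = -4 ± 4i.
Hence q_h = C1*cos(4*t)*exp(-4*t) + C2*exp(-4*t)*sin(4*t).
Try q_p = A*exp(5*t). Substituting into the equation and dividing by exp(5*t) gives A = 7/97, so q_p = 7*exp(5*t)/97.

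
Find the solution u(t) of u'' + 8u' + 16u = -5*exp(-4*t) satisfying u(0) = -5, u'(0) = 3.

u = -5*exp(-4*t) - 17*t*exp(-4*t) - 5*t**2*exp(-4*t)/2

Characteristic equation r² + 8r + 16 = 0 has discriminant (8)² - 4·(16) = 0, so r = -4 is a repeated root.
Hence u_h = (C1 + C2*t)*exp(-4*t).
Since exp(-4*t) solves the homogeneous equation (r = -4 is a root of multiplicity 2), multiply the trial by t^2. Try u_p = A*t^2*exp(-4*t). Substituting into the equation and dividing by exp(-4*t) gives A = -5/2, so u_p = -5*t^2*exp(-4*t)/2.
General solution: u = C1*exp(-4*t) - 5*t^2*exp(-4*t)/2 + C2*t*exp(-4*t).
Apply the initial conditions: u(0) = C1 = -5 and u'(0) = C2 - 4*C1 = 3. Solving gives C1 = -5, C2 = -17.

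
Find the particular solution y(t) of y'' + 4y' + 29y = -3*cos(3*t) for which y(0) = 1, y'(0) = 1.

y = -15*cos(3*t)/136 - 9*sin(3*t)/136 + 93*exp(-2*t)*sin(5*t)/136 + 151*cos(5*t)*exp(-2*t)/136

Characteristic equation r² + 4r + 29 = 0 has discriminant (4)² - 4·(29) = -100 < 0, so r = -2 ± 5i.
Hence y_h = C1*cos(5*t)*exp(-2*t) + C2*exp(-2*t)*sin(5*t).
Try y_p = A*cos(3*t) + B*sin(3*t). Substituting and equating the coefficients of cos(3t) and sin(3t) gives A = -15/136, B = -9/136, so y_p = -15*cos(3*t)/136 - 9*sin(3*t)/136.
General solution: y = -15*cos(3*t)/136 - 9*sin(3*t)/136 + C1*cos(5*t)*exp(-2*t) + C2*exp(-2*t)*sin(5*t).
Apply the initial conditions: y(0) = -15/136 + C1 = 1 and y'(0) = -27/136 - 2*C1 + 5*C2 = 1. Solving gives C1 = 151/136, C2 = 93/136.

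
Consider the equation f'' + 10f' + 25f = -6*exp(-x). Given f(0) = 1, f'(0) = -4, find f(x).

Characteristic equation r² + 10r + 25 = 0 has discriminant (10)² - 4·(25) = 0, so r = -5 is a repeated root.
Hence f_h = (C1 + C2*x)*exp(-5*x).
Try f_p = A*exp(-x). Substituting into the equation and dividing by exp(-x) gives A = -3/8, so f_p = -3*exp(-x)/8.
General solution: f = -3*exp(-x)/8 + C1*exp(-5*x) + C2*x*exp(-5*x).
Apply the initial conditions: f(0) = -3/8 + C1 = 1 and f'(0) = 3/8 + C2 - 5*C1 = -4. Solving gives C1 = 11/8, C2 = 5/2.

f = -3*exp(-x)/8 + 11*exp(-5*x)/8 + 5*x*exp(-5*x)/2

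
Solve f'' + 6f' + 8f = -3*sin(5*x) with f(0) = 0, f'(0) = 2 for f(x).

f = -67*exp(-4*x)/82 + 43*exp(-2*x)/58 + 51*sin(5*x)/1189 + 90*cos(5*x)/1189

Characteristic equation r² + 6r + 8 = 0 factors as (r + 2)(r + 4) = 0, so r = -2, -4.
Hence f_h = C1*exp(-2*x) + C2*exp(-4*x).
Try f_p = A*cos(5*x) + B*sin(5*x). Substituting and equating the coefficients of cos(5x) and sin(5x) gives A = 90/1189, B = 51/1189, so f_p = 51*sin(5*x)/1189 + 90*cos(5*x)/1189.
General solution: f = 51*sin(5*x)/1189 + 90*cos(5*x)/1189 + C1*exp(-2*x) + C2*exp(-4*x).
Apply the initial conditions: f(0) = 90/1189 + C1 + C2 = 0 and f'(0) = 255/1189 - 4*C2 - 2*C1 = 2. Solving gives C1 = 43/58, C2 = -67/82.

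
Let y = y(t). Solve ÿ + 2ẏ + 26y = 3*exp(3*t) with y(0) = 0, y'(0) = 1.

y = 3*exp(3*t)/41 - 3*cos(5*t)*exp(-t)/41 + 29*exp(-t)*sin(5*t)/205

Characteristic equation r² + 2r + 26 = 0 has discriminant (2)² - 4·(26) = -100 < 0, so r = -1 ± 5i.
Hence y_h = C1*cos(5*t)*exp(-t) + C2*exp(-t)*sin(5*t).
Try y_p = A*exp(3*t). Substituting into the equation and dividing by exp(3*t) gives A = 3/41, so y_p = 3*exp(3*t)/41.
General solution: y = 3*exp(3*t)/41 + C1*cos(5*t)*exp(-t) + C2*exp(-t)*sin(5*t).
Apply the initial conditions: y(0) = 3/41 + C1 = 0 and y'(0) = 9/41 - C1 + 5*C2 = 1. Solving gives C1 = -3/41, C2 = 29/205.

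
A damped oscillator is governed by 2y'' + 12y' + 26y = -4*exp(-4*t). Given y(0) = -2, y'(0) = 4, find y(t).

y = -2*exp(-4*t)/5 - 8*cos(2*t)*exp(-3*t)/5 - 6*exp(-3*t)*sin(2*t)/5

Divide through by 2: y'' + 6y' + 13y = -2*exp(-4*t).
Characteristic equation r² + 6r + 13 = 0 has discriminant (6)² - 4·(13) = -16 < 0, so r = -3 ± 2i.
Hence y_h = C1*cos(2*t)*exp(-3*t) + C2*exp(-3*t)*sin(2*t).
Try y_p = A*exp(-4*t). Substituting into the equation and dividing by exp(-4*t) gives A = -2/5, so y_p = -2*exp(-4*t)/5.
General solution: y = -2*exp(-4*t)/5 + C1*cos(2*t)*exp(-3*t) + C2*exp(-3*t)*sin(2*t).
Apply the initial conditions: y(0) = -2/5 + C1 = -2 and y'(0) = 8/5 - 3*C1 + 2*C2 = 4. Solving gives C1 = -8/5, C2 = -6/5.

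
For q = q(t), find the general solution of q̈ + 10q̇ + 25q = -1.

Characteristic equation r² + 10r + 25 = 0 has discriminant (10)² - 4·(25) = 0, so r = -5 is a repeated root.
Hence q_h = (C1 + C2*t)*exp(-5*t).
For the particular solution try q_p = A0. Substituting and matching coefficients of each power of t gives A0 = -1/25, so q_p = -1/25.

q = -1/25 + C1*exp(-5*t) + C2*t*exp(-5*t)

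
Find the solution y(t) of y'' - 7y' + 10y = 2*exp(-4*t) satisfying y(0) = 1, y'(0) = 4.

Characteristic equation r² - 7r + 10 = 0 factors as (r - 2)(r - 5) = 0, so r = 2, 5.
Hence y_h = C1*exp(2*t) + C2*exp(5*t).
Try y_p = A*exp(-4*t). Substituting into the equation and dividing by exp(-4*t) gives A = 1/27, so y_p = exp(-4*t)/27.
General solution: y = exp(-4*t)/27 + C1*exp(2*t) + C2*exp(5*t).
Apply the initial conditions: y(0) = 1/27 + C1 + C2 = 1 and y'(0) = -4/27 + 2*C1 + 5*C2 = 4. Solving gives C1 = 2/9, C2 = 20/27.

y = exp(-4*t)/27 + 2*exp(2*t)/9 + 20*exp(5*t)/27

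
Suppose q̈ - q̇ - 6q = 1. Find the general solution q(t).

q = -1/6 + C1*exp(-2*t) + C2*exp(3*t)

Characteristic equation r² - r - 6 = 0 factors as (r + 2)(r - 3) = 0, so r = -2, 3.
Hence q_h = C1*exp(-2*t) + C2*exp(3*t).
For the particular solution try q_p = A0. Substituting and matching coefficients of each power of t gives A0 = -1/6, so q_p = -1/6.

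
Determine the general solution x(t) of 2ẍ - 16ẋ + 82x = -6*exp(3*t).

x = -3*exp(3*t)/26 + C1*cos(5*t)*exp(4*t) + C2*exp(4*t)*sin(5*t)

Divide through by 2: x'' - 8x' + 41x = -3*exp(3*t).
Characteristic equation r² - 8r + 41 = 0 has discriminant (-8)² - 4·(41) = -100 < 0, so r = 4 ± 5i.
Hence x_h = C1*cos(5*t)*exp(4*t) + C2*exp(4*t)*sin(5*t).
Try x_p = A*exp(3*t). Substituting into the equation and dividing by exp(3*t) gives A = -3/26, so x_p = -3*exp(3*t)/26.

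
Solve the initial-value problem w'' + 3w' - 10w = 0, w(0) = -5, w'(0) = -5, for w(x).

Characteristic equation r² + 3r - 10 = 0 factors as (r - 2)(r + 5) = 0, so r = 2, -5.
Hence w_h = C1*exp(2*x) + C2*exp(-5*x).
Apply the initial conditions: w(0) = C1 + C2 = -5 and w'(0) = -5*C2 + 2*C1 = -5. Solving gives C1 = -30/7, C2 = -5/7.

w = -30*exp(2*x)/7 - 5*exp(-5*x)/7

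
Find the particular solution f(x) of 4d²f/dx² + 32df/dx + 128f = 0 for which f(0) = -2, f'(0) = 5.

f = -2*cos(4*x)*exp(-4*x) - 3*exp(-4*x)*sin(4*x)/4

Divide through by 4: f'' + 8f' + 32f = 0.
Characteristic equation r² + 8r + 32 = 0 has discriminant (8)² - 4·(32) = -64 < 0, so r = -4 ± 4i.
Hence f_h = C1*cos(4*x)*exp(-4*x) + C2*exp(-4*x)*sin(4*x).
Apply the initial conditions: f(0) = C1 = -2 and f'(0) = -4*C1 + 4*C2 = 5. Solving gives C1 = -2, C2 = -3/4.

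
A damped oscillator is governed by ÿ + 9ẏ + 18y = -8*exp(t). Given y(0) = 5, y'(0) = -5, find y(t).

y = 9*exp(-3*t) - 26*exp(-6*t)/7 - 2*exp(t)/7

Characteristic equation r² + 9r + 18 = 0 factors as (r + 6)(r + 3) = 0, so r = -6, -3.
Hence y_h = C1*exp(-6*t) + C2*exp(-3*t).
Try y_p = A*exp(t). Substituting into the equation and dividing by exp(t) gives A = -2/7, so y_p = -2*exp(t)/7.
General solution: y = -2*exp(t)/7 + C1*exp(-6*t) + C2*exp(-3*t).
Apply the initial conditions: y(0) = -2/7 + C1 + C2 = 5 and y'(0) = -2/7 - 6*C1 - 3*C2 = -5. Solving gives C1 = -26/7, C2 = 9.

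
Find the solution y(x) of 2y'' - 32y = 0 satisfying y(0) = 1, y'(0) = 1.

y = 3*exp(-4*x)/8 + 5*exp(4*x)/8

Divide through by 2: y'' - 16y = 0.
Characteristic equation r² - 16 = 0 factors as (r + 4)(r - 4) = 0, so r = -4, 4.
Hence y_h = C1*exp(-4*x) + C2*exp(4*x).
Apply the initial conditions: y(0) = C1 + C2 = 1 and y'(0) = -4*C1 + 4*C2 = 1. Solving gives C1 = 3/8, C2 = 5/8.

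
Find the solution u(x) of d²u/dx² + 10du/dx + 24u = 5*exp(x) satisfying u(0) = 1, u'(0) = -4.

u = exp(-4*x)/2 + exp(x)/7 + 5*exp(-6*x)/14

Characteristic equation r² + 10r + 24 = 0 factors as (r + 6)(r + 4) = 0, so r = -6, -4.
Hence u_h = C1*exp(-6*x) + C2*exp(-4*x).
Try u_p = A*exp(x). Substituting into the equation and dividing by exp(x) gives A = 1/7, so u_p = exp(x)/7.
General solution: u = exp(x)/7 + C1*exp(-6*x) + C2*exp(-4*x).
Apply the initial conditions: u(0) = 1/7 + C1 + C2 = 1 and u'(0) = 1/7 - 6*C1 - 4*C2 = -4. Solving gives C1 = 5/14, C2 = 1/2.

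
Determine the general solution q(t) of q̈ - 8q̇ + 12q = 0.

Characteristic equation r² - 8r + 12 = 0 factors as (r - 2)(r - 6) = 0, so r = 2, 6.
Hence q_h = C1*exp(2*t) + C2*exp(6*t).

q = C1*exp(2*t) + C2*exp(6*t)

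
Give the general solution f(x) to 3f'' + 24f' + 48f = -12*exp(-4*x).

Divide through by 3: f'' + 8f' + 16f = -4*exp(-4*x).
Characteristic equation r² + 8r + 16 = 0 has discriminant (8)² - 4·(16) = 0, so r = -4 is a repeated root.
Hence f_h = (C1 + C2*x)*exp(-4*x).
Since exp(-4*x) solves the homogeneous equation (r = -4 is a root of multiplicity 2), multiply the trial by x^2. Try f_p = A*x^2*exp(-4*x). Substituting into the equation and dividing by exp(-4*x) gives A = -2, so f_p = -2*x^2*exp(-4*x).

f = C1*exp(-4*x) - 2*x**2*exp(-4*x) + C2*x*exp(-4*x)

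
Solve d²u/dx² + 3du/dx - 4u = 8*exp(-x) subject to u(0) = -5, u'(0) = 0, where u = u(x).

u = -16*exp(x)/5 - 7*exp(-4*x)/15 - 4*exp(-x)/3

Characteristic equation r² + 3r - 4 = 0 factors as (r + 4)(r - 1) = 0, so r = -4, 1.
Hence u_h = C1*exp(-4*x) + C2*exp(x).
Try u_p = A*exp(-x). Substituting into the equation and dividing by exp(-x) gives A = -4/3, so u_p = -4*exp(-x)/3.
General solution: u = -4*exp(-x)/3 + C1*exp(-4*x) + C2*exp(x).
Apply the initial conditions: u(0) = -4/3 + C1 + C2 = -5 and u'(0) = 4/3 + C2 - 4*C1 = 0. Solving gives C1 = -7/15, C2 = -16/5.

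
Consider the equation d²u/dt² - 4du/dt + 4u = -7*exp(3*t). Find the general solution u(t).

Characteristic equation r² - 4r + 4 = 0 has discriminant (-4)² - 4·(4) = 0, so r = 2 is a repeated root.
Hence u_h = (C1 + C2*t)*exp(2*t).
Try u_p = A*exp(3*t). Substituting into the equation and dividing by exp(3*t) gives A = -7, so u_p = -7*exp(3*t).

u = -7*exp(3*t) + C1*exp(2*t) + C2*t*exp(2*t)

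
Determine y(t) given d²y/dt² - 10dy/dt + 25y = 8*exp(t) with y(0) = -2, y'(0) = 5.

y = exp(t)/2 - 5*exp(5*t)/2 + 17*t*exp(5*t)

Characteristic equation r² - 10r + 25 = 0 has discriminant (-10)² - 4·(25) = 0, so r = 5 is a repeated root.
Hence y_h = (C1 + C2*t)*exp(5*t).
Try y_p = A*exp(t). Substituting into the equation and dividing by exp(t) gives A = 1/2, so y_p = exp(t)/2.
General solution: y = exp(t)/2 + C1*exp(5*t) + C2*t*exp(5*t).
Apply the initial conditions: y(0) = 1/2 + C1 = -2 and y'(0) = 1/2 + C2 + 5*C1 = 5. Solving gives C1 = -5/2, C2 = 17.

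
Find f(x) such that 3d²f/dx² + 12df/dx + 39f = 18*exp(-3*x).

f = 3*exp(-3*x)/5 + C1*cos(3*x)*exp(-2*x) + C2*exp(-2*x)*sin(3*x)

Divide through by 3: f'' + 4f' + 13f = 6*exp(-3*x).
Characteristic equation r² + 4r + 13 = 0 has discriminant (4)² - 4·(13) = -36 < 0, so r = -2 ± 3i.
Hence f_h = C1*cos(3*x)*exp(-2*x) + C2*exp(-2*x)*sin(3*x).
Try f_p = A*exp(-3*x). Substituting into the equation and dividing by exp(-3*x) gives A = 3/5, so f_p = 3*exp(-3*x)/5.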